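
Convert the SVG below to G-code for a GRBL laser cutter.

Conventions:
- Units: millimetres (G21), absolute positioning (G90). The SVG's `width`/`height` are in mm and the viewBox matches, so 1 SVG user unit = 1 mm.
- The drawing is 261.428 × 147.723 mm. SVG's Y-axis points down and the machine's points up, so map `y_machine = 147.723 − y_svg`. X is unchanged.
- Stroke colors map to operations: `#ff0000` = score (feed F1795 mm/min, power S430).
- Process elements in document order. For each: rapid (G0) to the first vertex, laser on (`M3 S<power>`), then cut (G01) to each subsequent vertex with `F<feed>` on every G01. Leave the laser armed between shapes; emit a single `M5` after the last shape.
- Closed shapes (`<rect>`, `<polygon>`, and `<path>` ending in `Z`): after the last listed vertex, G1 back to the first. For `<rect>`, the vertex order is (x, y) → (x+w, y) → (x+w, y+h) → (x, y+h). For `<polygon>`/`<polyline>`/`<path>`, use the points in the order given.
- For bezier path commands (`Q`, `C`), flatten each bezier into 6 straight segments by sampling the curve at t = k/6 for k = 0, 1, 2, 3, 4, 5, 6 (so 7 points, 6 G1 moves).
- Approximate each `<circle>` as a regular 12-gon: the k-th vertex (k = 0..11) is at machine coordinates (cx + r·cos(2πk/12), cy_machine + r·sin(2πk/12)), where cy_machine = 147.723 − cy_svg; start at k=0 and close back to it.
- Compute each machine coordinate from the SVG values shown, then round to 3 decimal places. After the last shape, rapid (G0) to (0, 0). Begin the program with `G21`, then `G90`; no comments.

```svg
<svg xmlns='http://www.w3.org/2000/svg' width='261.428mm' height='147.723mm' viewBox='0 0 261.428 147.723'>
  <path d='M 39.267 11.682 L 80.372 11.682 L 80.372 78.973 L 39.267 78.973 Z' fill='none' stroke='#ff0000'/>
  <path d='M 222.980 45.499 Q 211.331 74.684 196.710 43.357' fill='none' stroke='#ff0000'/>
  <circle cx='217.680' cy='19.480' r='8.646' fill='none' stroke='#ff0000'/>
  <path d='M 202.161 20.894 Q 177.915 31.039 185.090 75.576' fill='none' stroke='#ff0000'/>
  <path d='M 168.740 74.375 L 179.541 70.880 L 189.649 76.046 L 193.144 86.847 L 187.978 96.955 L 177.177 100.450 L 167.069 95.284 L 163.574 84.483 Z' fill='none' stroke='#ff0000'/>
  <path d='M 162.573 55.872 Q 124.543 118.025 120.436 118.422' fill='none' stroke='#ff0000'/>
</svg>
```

G21
G90
G0 X39.267 Y136.041
M3 S430
G01 X80.372 Y136.041 F1795
G01 X80.372 Y68.750 F1795
G01 X39.267 Y68.750 F1795
G01 X39.267 Y136.041 F1795
G0 X222.980 Y102.224
M3 S430
G01 X219.014 Y94.177 F1795
G01 X214.884 Y89.491 F1795
G01 X210.588 Y88.167 F1795
G01 X206.127 Y90.205 F1795
G01 X201.501 Y95.605 F1795
G01 X196.710 Y104.366 F1795
G0 X226.326 Y128.243
M3 S430
G01 X225.168 Y132.566 F1795
G01 X222.003 Y135.731 F1795
G01 X217.680 Y136.889 F1795
G01 X213.357 Y135.731 F1795
G01 X210.192 Y132.566 F1795
G01 X209.034 Y128.243 F1795
G01 X210.192 Y123.920 F1795
G01 X213.357 Y120.755 F1795
G01 X217.680 Y119.597 F1795
G01 X222.003 Y120.755 F1795
G01 X225.168 Y123.920 F1795
G01 X226.326 Y128.243 F1795
G0 X202.161 Y126.829
M3 S430
G01 X194.952 Y122.492 F1795
G01 X189.488 Y116.244 F1795
G01 X185.770 Y108.086 F1795
G01 X183.798 Y98.017 F1795
G01 X183.571 Y86.037 F1795
G01 X185.090 Y72.147 F1795
G0 X168.740 Y73.348
M3 S430
G01 X179.541 Y76.843 F1795
G01 X189.649 Y71.677 F1795
G01 X193.144 Y60.876 F1795
G01 X187.978 Y50.768 F1795
G01 X177.177 Y47.273 F1795
G01 X167.069 Y52.439 F1795
G01 X163.574 Y63.240 F1795
G01 X168.740 Y73.348 F1795
G0 X162.573 Y91.851
M3 S430
G01 X150.839 Y72.849 F1795
G01 X140.989 Y57.277 F1795
G01 X133.024 Y45.137 F1795
G01 X126.943 Y36.427 F1795
G01 X122.747 Y31.149 F1795
G01 X120.436 Y29.301 F1795
M5
G0 X0.000 Y0.000

1 u = 1 mm; y_m = 147.723 − y.

[1] `<path>` rectangle, #ff0000→score S430 F1795: (39.267,136.041) → (80.372,136.041) → (80.372,68.750) → (39.267,68.750) → (39.267,136.041) (closed)

[2] `<path>` quadratic bezier, #ff0000→score S430 F1795: (222.980,102.224) → (219.014,94.177) → (214.884,89.491) → (210.588,88.167) → (206.127,90.205) → (201.501,95.605) → (196.710,104.366)

[3] `<circle>` circle, #ff0000→score S430 F1795: (226.326,128.243) → (225.168,132.566) → (222.003,135.731) → (217.680,136.889) → (213.357,135.731) → (210.192,132.566) → (209.034,128.243) → (210.192,123.920) → (213.357,120.755) → (217.680,119.597) → (222.003,120.755) → (225.168,123.920) → (226.326,128.243) (closed)

[4] `<path>` quadratic bezier, #ff0000→score S430 F1795: (202.161,126.829) → (194.952,122.492) → (189.488,116.244) → (185.770,108.086) → (183.798,98.017) → (183.571,86.037) → (185.090,72.147)

[5] `<path>` regular polygon, #ff0000→score S430 F1795: (168.740,73.348) → (179.541,76.843) → (189.649,71.677) → (193.144,60.876) → (187.978,50.768) → (177.177,47.273) → (167.069,52.439) → (163.574,63.240) → (168.740,73.348) (closed)

[6] `<path>` quadratic bezier, #ff0000→score S430 F1795: (162.573,91.851) → (150.839,72.849) → (140.989,57.277) → (133.024,45.137) → (126.943,36.427) → (122.747,31.149) → (120.436,29.301)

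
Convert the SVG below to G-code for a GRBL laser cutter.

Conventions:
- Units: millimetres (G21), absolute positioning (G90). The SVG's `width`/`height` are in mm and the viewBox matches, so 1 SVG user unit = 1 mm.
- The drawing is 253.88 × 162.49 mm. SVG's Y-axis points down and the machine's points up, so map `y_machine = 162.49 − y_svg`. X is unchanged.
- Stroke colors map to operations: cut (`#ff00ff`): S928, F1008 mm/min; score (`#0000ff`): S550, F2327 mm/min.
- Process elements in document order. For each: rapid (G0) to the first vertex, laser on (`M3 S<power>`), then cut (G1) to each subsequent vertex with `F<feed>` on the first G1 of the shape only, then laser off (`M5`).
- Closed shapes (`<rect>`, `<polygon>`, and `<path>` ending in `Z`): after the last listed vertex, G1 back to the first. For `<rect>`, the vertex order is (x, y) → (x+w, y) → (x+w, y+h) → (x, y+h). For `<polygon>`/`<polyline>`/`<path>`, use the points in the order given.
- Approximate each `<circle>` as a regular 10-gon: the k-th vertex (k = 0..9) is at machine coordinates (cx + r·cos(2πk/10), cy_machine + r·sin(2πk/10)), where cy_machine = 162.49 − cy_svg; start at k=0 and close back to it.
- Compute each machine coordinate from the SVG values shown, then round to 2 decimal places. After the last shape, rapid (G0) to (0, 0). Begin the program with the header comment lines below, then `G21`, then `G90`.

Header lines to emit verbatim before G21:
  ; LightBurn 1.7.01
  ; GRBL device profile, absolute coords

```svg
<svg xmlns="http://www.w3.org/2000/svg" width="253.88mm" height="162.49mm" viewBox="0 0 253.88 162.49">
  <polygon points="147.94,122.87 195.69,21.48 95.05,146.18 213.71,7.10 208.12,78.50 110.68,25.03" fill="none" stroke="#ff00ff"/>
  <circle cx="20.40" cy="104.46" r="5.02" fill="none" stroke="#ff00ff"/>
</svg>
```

; LightBurn 1.7.01
; GRBL device profile, absolute coords
G21
G90
G0 X147.94 Y39.62
M3 S928
G1 X195.69 Y141.01 F1008
G1 X95.05 Y16.31
G1 X213.71 Y155.39
G1 X208.12 Y83.99
G1 X110.68 Y137.46
G1 X147.94 Y39.62
M5
G0 X25.42 Y58.03
M3 S928
G1 X24.46 Y60.98 F1008
G1 X21.95 Y62.80
G1 X18.85 Y62.80
G1 X16.34 Y60.98
G1 X15.38 Y58.03
G1 X16.34 Y55.08
G1 X18.85 Y53.26
G1 X21.95 Y53.26
G1 X24.46 Y55.08
G1 X25.42 Y58.03
M5
G0 X0.00 Y0.00

Since the viewBox matches the mm dimensions, user units are millimetres directly. The only transform is the Y-flip y_m = 162.49 − y_svg.

Shape 1 is a closed polygon drawn with `<polygon>`. Its stroke #ff00ff means cut at S928, F1008. After flipping Y the toolpath is (147.94,39.62) → (195.69,141.01) → (95.05,16.31) → (213.71,155.39) → (208.12,83.99) → (110.68,137.46) → (147.94,39.62), returning to the start.

Shape 2 is a circle drawn with `<circle>`. Its stroke #ff00ff means cut at S928, F1008. After flipping Y the toolpath is (25.42,58.03) → (24.46,60.98) → (21.95,62.80) → (18.85,62.80) → (16.34,60.98) → (15.38,58.03) → (16.34,55.08) → (18.85,53.26) → (21.95,53.26) → (24.46,55.08) → (25.42,58.03), returning to the start.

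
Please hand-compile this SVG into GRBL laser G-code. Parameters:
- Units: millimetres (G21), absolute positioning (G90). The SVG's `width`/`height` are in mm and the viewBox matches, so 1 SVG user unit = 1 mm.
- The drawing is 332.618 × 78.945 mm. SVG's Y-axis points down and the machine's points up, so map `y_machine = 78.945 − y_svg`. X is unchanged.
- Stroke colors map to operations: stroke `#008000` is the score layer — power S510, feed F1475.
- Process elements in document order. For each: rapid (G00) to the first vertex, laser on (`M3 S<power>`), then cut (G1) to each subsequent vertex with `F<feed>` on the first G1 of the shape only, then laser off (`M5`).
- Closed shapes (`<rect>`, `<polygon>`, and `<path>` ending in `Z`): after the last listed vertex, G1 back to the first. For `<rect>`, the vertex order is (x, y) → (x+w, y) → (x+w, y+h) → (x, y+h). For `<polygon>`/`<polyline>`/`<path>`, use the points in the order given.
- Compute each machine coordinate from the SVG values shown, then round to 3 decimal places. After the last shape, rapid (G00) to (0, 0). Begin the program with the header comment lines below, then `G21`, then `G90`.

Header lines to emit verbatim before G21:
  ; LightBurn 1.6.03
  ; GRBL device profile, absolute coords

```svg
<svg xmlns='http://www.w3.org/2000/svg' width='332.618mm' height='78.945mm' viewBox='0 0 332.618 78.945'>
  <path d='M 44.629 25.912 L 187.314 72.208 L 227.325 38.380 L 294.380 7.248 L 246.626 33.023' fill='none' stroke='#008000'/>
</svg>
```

Since the viewBox matches the mm dimensions, user units are millimetres directly. The only transform is the Y-flip y_m = 78.945 − y_svg.

Shape 1 is a open polyline drawn with `<path>`. Its stroke #008000 means score at S510, F1475. After flipping Y the toolpath is (44.629,53.033) → (187.314,6.737) → (227.325,40.565) → (294.380,71.697) → (246.626,45.922).

; LightBurn 1.6.03
; GRBL device profile, absolute coords
G21
G90
G00 X44.629 Y53.033
M3 S510
G1 X187.314 Y6.737 F1475
G1 X227.325 Y40.565
G1 X294.380 Y71.697
G1 X246.626 Y45.922
M5
G00 X0.000 Y0.000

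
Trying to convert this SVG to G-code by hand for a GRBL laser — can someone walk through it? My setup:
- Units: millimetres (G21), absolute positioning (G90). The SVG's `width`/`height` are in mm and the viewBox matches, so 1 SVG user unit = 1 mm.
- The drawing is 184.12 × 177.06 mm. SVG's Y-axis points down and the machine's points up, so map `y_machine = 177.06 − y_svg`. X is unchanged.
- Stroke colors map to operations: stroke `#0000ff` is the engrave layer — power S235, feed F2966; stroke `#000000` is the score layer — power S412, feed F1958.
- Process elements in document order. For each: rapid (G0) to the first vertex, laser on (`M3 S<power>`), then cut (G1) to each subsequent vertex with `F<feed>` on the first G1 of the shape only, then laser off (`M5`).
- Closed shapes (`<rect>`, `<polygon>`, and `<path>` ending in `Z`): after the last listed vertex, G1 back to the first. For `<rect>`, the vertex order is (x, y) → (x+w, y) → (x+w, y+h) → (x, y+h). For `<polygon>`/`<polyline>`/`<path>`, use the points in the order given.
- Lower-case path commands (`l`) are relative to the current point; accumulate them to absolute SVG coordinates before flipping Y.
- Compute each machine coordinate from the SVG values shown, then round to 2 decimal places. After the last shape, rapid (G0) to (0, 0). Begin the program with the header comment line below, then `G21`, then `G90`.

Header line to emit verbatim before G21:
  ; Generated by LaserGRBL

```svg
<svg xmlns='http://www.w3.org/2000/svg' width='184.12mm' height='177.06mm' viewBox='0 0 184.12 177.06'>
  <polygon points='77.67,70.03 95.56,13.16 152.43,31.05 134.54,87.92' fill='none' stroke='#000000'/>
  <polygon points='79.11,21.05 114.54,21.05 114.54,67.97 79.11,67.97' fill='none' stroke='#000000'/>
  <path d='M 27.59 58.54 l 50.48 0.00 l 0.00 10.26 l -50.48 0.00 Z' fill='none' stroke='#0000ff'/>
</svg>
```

; Generated by LaserGRBL
G21
G90
G0 X77.67 Y107.03
M3 S412
G1 X95.56 Y163.90 F1958
G1 X152.43 Y146.01
G1 X134.54 Y89.14
G1 X77.67 Y107.03
M5
G0 X79.11 Y156.01
M3 S412
G1 X114.54 Y156.01 F1958
G1 X114.54 Y109.09
G1 X79.11 Y109.09
G1 X79.11 Y156.01
M5
G0 X27.59 Y118.52
M3 S235
G1 X78.07 Y118.52 F2966
G1 X78.07 Y108.26
G1 X27.59 Y108.26
G1 X27.59 Y118.52
M5
G0 X0.00 Y0.00

1 u = 1 mm; y_m = 177.06 − y.

[1] `<polygon>` regular polygon, #000000→score S412 F1958: (77.67,107.03) → (95.56,163.90) → (152.43,146.01) → (134.54,89.14) → (77.67,107.03) (closed)

[2] `<polygon>` rectangle, #000000→score S412 F1958: (79.11,156.01) → (114.54,156.01) → (114.54,109.09) → (79.11,109.09) → (79.11,156.01) (closed)

[3] `<path>` rectangle, #0000ff→engrave S235 F2966: (27.59,118.52) → (78.07,118.52) → (78.07,108.26) → (27.59,108.26) → (27.59,118.52) (closed)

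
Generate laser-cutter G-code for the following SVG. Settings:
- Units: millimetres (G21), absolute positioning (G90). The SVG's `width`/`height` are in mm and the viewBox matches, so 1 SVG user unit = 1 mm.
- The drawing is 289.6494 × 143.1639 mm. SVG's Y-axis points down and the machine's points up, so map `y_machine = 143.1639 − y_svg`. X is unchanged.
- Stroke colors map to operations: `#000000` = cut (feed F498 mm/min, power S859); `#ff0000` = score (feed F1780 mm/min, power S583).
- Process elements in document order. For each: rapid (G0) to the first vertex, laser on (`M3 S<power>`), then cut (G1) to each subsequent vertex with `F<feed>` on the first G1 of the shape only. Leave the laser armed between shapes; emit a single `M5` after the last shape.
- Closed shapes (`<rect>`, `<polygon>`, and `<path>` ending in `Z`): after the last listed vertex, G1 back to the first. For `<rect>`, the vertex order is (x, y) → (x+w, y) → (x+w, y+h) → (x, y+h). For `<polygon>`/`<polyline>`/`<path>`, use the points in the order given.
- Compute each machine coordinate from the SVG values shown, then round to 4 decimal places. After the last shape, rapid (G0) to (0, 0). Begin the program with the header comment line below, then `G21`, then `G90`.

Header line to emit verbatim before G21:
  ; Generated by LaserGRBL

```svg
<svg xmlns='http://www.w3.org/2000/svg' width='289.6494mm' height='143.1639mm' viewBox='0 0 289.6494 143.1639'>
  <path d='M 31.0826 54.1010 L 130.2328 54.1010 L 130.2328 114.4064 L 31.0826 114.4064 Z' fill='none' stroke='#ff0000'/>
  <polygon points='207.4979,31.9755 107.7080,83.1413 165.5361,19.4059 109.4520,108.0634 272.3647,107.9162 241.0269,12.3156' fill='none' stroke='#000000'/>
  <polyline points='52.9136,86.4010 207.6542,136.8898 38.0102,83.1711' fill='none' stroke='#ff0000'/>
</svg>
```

viewBox `0 0 289.6494 143.1639` with mm width/height → 1 unit = 1 mm. Flip: y_m = 143.1639 − y_svg.

**Shape 1** — `<path>` rectangle, stroke `#ff0000` → score (S583, F1780). Machine vertices: (31.0826,89.0629) → (130.2328,89.0629) → (130.2328,28.7575) → (31.0826,28.7575) → (31.0826,89.0629). Closed: final G1 returns to the first vertex.

**Shape 2** — `<polygon>` closed polygon, stroke `#000000` → cut (S859, F498). Machine vertices: (207.4979,111.1884) → (107.7080,60.0226) → (165.5361,123.7580) → (109.4520,35.1005) → (272.3647,35.2477) → (241.0269,130.8483) → (207.4979,111.1884). Closed: final G1 returns to the first vertex.

**Shape 3** — `<polyline>` open polyline, stroke `#ff0000` → score (S583, F1780). Machine vertices: (52.9136,56.7629) → (207.6542,6.2741) → (38.0102,59.9928). Open path.

; Generated by LaserGRBL
G21
G90
G0 X31.0826 Y89.0629
M3 S583
G1 X130.2328 Y89.0629 F1780
G1 X130.2328 Y28.7575
G1 X31.0826 Y28.7575
G1 X31.0826 Y89.0629
G0 X207.4979 Y111.1884
M3 S859
G1 X107.7080 Y60.0226 F498
G1 X165.5361 Y123.7580
G1 X109.4520 Y35.1005
G1 X272.3647 Y35.2477
G1 X241.0269 Y130.8483
G1 X207.4979 Y111.1884
G0 X52.9136 Y56.7629
M3 S583
G1 X207.6542 Y6.2741 F1780
G1 X38.0102 Y59.9928
M5
G0 X0.0000 Y0.0000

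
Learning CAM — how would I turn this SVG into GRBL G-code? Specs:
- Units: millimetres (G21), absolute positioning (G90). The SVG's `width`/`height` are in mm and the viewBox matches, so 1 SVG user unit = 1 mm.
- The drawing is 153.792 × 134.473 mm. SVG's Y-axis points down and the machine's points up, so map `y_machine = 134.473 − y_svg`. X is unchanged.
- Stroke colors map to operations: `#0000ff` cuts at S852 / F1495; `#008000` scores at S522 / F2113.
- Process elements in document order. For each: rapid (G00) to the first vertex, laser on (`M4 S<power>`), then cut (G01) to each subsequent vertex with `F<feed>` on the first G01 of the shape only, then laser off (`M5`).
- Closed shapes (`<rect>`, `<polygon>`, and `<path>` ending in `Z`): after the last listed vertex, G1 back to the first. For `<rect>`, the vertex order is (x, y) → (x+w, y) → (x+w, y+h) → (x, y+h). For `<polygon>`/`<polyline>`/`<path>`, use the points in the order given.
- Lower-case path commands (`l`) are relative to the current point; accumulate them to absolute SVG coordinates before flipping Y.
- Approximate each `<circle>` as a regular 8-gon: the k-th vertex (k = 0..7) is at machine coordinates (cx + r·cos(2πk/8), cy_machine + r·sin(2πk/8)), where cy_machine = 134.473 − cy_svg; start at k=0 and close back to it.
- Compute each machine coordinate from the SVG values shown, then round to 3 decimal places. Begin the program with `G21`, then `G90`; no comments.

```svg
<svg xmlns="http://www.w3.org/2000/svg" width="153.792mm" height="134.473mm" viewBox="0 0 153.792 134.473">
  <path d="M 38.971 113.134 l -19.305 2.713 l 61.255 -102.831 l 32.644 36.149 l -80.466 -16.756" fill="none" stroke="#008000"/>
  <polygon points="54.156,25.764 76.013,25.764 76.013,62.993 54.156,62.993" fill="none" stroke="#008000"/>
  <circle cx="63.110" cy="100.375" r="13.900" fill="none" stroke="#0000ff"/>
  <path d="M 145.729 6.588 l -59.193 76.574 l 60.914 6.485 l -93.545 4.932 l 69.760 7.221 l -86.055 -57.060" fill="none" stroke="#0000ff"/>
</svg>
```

G21
G90
G00 X38.971 Y21.339
M4 S522
G01 X19.666 Y18.626 F2113
G01 X80.921 Y121.457
G01 X113.565 Y85.308
G01 X33.099 Y102.064
M5
G00 X54.156 Y108.709
M4 S522
G01 X76.013 Y108.709 F2113
G01 X76.013 Y71.480
G01 X54.156 Y71.480
G01 X54.156 Y108.709
M5
G00 X77.010 Y34.098
M4 S852
G01 X72.939 Y43.927 F1495
G01 X63.110 Y47.998
G01 X53.281 Y43.927
G01 X49.210 Y34.098
G01 X53.281 Y24.269
G01 X63.110 Y20.198
G01 X72.939 Y24.269
G01 X77.010 Y34.098
M5
G00 X145.729 Y127.885
M4 S852
G01 X86.536 Y51.311 F1495
G01 X147.450 Y44.826
G01 X53.905 Y39.894
G01 X123.665 Y32.673
G01 X37.610 Y89.733
M5

1 u = 1 mm; y_m = 134.473 − y.

[1] `<path>` open polyline, #008000→score S522 F2113: (38.971,21.339) → (19.666,18.626) → (80.921,121.457) → (113.565,85.308) → (33.099,102.064)

[2] `<polygon>` rectangle, #008000→score S522 F2113: (54.156,108.709) → (76.013,108.709) → (76.013,71.480) → (54.156,71.480) → (54.156,108.709) (closed)

[3] `<circle>` circle, #0000ff→cut S852 F1495: (77.010,34.098) → (72.939,43.927) → (63.110,47.998) → (53.281,43.927) → (49.210,34.098) → (53.281,24.269) → (63.110,20.198) → (72.939,24.269) → (77.010,34.098) (closed)

[4] `<path>` open polyline, #0000ff→cut S852 F1495: (145.729,127.885) → (86.536,51.311) → (147.450,44.826) → (53.905,39.894) → (123.665,32.673) → (37.610,89.733)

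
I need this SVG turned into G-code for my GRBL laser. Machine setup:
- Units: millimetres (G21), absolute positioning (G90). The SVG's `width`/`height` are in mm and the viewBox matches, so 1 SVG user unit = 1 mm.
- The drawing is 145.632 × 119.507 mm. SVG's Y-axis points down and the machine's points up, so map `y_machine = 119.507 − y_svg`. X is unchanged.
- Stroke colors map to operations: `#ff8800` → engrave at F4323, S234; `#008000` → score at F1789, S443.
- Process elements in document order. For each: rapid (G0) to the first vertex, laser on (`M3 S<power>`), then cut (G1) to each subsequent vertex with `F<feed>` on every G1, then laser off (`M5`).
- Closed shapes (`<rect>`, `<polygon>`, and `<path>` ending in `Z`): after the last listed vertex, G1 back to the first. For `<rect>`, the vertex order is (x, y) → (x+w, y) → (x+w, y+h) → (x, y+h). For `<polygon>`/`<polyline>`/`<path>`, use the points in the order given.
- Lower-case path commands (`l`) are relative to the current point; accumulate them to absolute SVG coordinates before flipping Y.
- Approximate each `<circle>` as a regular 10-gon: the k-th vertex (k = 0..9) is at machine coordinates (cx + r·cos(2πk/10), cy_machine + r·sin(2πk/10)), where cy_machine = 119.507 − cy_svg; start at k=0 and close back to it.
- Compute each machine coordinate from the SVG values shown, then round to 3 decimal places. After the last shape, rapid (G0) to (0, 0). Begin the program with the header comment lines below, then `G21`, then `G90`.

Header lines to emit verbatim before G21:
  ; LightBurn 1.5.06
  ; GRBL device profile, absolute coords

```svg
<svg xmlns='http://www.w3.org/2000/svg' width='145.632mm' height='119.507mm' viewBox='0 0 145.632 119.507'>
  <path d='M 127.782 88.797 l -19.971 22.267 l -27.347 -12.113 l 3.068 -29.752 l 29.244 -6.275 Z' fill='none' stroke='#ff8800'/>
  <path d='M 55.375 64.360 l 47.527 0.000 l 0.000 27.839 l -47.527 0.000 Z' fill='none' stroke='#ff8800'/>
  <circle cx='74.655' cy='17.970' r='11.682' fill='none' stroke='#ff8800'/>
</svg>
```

viewBox `0 0 145.632 119.507` with mm width/height → 1 unit = 1 mm. Flip: y_m = 119.507 − y_svg.

**Shape 1** — `<path>` regular polygon, stroke `#ff8800` → engrave (S234, F4323). Machine vertices: (127.782,30.710) → (107.811,8.443) → (80.464,20.556) → (83.532,50.308) → (112.776,56.583) → (127.782,30.710). Closed: final G1 returns to the first vertex.

**Shape 2** — `<path>` rectangle, stroke `#ff8800` → engrave (S234, F4323). Machine vertices: (55.375,55.147) → (102.902,55.147) → (102.902,27.308) → (55.375,27.308) → (55.375,55.147). Closed: final G1 returns to the first vertex.

**Shape 3** — `<circle>` circle, stroke `#ff8800` → engrave (S234, F4323). Machine vertices: (86.337,101.537) → (84.106,108.404) → (78.265,112.647) → (71.045,112.647) → (65.204,108.404) → (62.973,101.537) → (65.204,94.670) → (71.045,90.427) → (78.265,90.427) → (84.106,94.670) → (86.337,101.537). Closed: final G1 returns to the first vertex.

; LightBurn 1.5.06
; GRBL device profile, absolute coords
G21
G90
G0 X127.782 Y30.710
M3 S234
G1 X107.811 Y8.443 F4323
G1 X80.464 Y20.556 F4323
G1 X83.532 Y50.308 F4323
G1 X112.776 Y56.583 F4323
G1 X127.782 Y30.710 F4323
M5
G0 X55.375 Y55.147
M3 S234
G1 X102.902 Y55.147 F4323
G1 X102.902 Y27.308 F4323
G1 X55.375 Y27.308 F4323
G1 X55.375 Y55.147 F4323
M5
G0 X86.337 Y101.537
M3 S234
G1 X84.106 Y108.404 F4323
G1 X78.265 Y112.647 F4323
G1 X71.045 Y112.647 F4323
G1 X65.204 Y108.404 F4323
G1 X62.973 Y101.537 F4323
G1 X65.204 Y94.670 F4323
G1 X71.045 Y90.427 F4323
G1 X78.265 Y90.427 F4323
G1 X84.106 Y94.670 F4323
G1 X86.337 Y101.537 F4323
M5
G0 X0.000 Y0.000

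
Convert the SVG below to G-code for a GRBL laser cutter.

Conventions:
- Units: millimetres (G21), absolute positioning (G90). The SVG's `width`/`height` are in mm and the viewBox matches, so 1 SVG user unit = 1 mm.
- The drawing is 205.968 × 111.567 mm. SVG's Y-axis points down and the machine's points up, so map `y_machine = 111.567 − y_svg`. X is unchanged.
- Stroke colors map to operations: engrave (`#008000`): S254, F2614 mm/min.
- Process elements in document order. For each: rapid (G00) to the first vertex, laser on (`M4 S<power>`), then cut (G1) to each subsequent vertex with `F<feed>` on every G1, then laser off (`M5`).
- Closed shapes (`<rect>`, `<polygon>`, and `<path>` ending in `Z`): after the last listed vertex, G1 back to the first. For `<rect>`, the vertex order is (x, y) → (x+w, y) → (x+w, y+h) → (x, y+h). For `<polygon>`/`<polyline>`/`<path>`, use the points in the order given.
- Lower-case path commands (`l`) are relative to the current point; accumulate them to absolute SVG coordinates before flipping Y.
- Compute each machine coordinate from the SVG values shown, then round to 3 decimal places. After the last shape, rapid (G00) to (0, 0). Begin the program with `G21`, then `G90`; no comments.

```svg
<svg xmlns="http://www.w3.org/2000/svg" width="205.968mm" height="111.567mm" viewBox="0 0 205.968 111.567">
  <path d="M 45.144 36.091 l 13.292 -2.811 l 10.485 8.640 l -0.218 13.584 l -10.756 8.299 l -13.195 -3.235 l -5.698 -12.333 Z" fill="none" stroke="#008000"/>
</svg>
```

Since the viewBox matches the mm dimensions, user units are millimetres directly. The only transform is the Y-flip y_m = 111.567 − y_svg.

Shape 1 is a regular polygon drawn with `<path>`. Its stroke #008000 means engrave at S254, F2614. After flipping Y the toolpath is (45.144,75.476) → (58.436,78.287) → (68.921,69.647) → (68.703,56.063) → (57.947,47.764) → (44.752,50.999) → (39.054,63.332) → (45.144,75.476), returning to the start.

G21
G90
G00 X45.144 Y75.476
M4 S254
G1 X58.436 Y78.287 F2614
G1 X68.921 Y69.647 F2614
G1 X68.703 Y56.063 F2614
G1 X57.947 Y47.764 F2614
G1 X44.752 Y50.999 F2614
G1 X39.054 Y63.332 F2614
G1 X45.144 Y75.476 F2614
M5
G00 X0.000 Y0.000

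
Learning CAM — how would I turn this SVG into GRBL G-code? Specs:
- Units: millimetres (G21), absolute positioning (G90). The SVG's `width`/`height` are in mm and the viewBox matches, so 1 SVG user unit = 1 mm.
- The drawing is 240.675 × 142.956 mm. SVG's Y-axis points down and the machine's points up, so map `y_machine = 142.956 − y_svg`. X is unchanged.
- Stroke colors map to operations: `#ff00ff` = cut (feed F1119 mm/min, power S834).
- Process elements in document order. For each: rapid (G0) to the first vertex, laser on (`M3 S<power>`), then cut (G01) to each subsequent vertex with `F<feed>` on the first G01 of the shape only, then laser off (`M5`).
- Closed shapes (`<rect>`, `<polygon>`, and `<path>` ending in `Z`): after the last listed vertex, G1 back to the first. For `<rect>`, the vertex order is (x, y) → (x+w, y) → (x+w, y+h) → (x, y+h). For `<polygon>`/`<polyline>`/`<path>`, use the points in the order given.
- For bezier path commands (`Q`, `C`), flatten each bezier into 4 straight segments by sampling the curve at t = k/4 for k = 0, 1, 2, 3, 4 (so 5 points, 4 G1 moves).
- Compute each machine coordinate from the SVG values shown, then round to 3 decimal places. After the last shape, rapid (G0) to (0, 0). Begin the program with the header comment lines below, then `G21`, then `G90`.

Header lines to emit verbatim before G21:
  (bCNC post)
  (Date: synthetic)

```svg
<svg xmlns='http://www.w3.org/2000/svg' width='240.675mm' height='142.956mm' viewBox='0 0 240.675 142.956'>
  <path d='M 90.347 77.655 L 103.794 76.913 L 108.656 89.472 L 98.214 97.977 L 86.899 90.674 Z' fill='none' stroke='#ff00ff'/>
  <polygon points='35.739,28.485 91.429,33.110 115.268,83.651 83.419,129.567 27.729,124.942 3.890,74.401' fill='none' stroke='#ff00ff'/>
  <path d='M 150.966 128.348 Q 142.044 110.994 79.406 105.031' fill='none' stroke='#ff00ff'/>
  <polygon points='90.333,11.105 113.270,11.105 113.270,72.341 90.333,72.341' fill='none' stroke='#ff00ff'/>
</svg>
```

Since the viewBox matches the mm dimensions, user units are millimetres directly. The only transform is the Y-flip y_m = 142.956 − y_svg.

Shape 1 is a regular polygon drawn with `<path>`. Its stroke #ff00ff means cut at S834, F1119. After flipping Y the toolpath is (90.347,65.301) → (103.794,66.043) → (108.656,53.484) → (98.214,44.979) → (86.899,52.282) → (90.347,65.301), returning to the start.

Shape 2 is a regular polygon drawn with `<polygon>`. Its stroke #ff00ff means cut at S834, F1119. After flipping Y the toolpath is (35.739,114.471) → (91.429,109.846) → (115.268,59.305) → (83.419,13.389) → (27.729,18.014) → (3.890,68.555) → (35.739,114.471), returning to the start.

Shape 3 is a quadratic bezier drawn with `<path>`. Its stroke #ff00ff means cut at S834, F1119. After flipping Y the toolpath is (150.966,14.608) → (143.148,22.573) → (128.615,29.114) → (107.368,34.232) → (79.406,37.925).

Shape 4 is a rectangle drawn with `<polygon>`. Its stroke #ff00ff means cut at S834, F1119. After flipping Y the toolpath is (90.333,131.851) → (113.270,131.851) → (113.270,70.615) → (90.333,70.615) → (90.333,131.851), returning to the start.

(bCNC post)
(Date: synthetic)
G21
G90
G0 X90.347 Y65.301
M3 S834
G01 X103.794 Y66.043 F1119
G01 X108.656 Y53.484
G01 X98.214 Y44.979
G01 X86.899 Y52.282
G01 X90.347 Y65.301
M5
G0 X35.739 Y114.471
M3 S834
G01 X91.429 Y109.846 F1119
G01 X115.268 Y59.305
G01 X83.419 Y13.389
G01 X27.729 Y18.014
G01 X3.890 Y68.555
G01 X35.739 Y114.471
M5
G0 X150.966 Y14.608
M3 S834
G01 X143.148 Y22.573 F1119
G01 X128.615 Y29.114
G01 X107.368 Y34.232
G01 X79.406 Y37.925
M5
G0 X90.333 Y131.851
M3 S834
G01 X113.270 Y131.851 F1119
G01 X113.270 Y70.615
G01 X90.333 Y70.615
G01 X90.333 Y131.851
M5
G0 X0.000 Y0.000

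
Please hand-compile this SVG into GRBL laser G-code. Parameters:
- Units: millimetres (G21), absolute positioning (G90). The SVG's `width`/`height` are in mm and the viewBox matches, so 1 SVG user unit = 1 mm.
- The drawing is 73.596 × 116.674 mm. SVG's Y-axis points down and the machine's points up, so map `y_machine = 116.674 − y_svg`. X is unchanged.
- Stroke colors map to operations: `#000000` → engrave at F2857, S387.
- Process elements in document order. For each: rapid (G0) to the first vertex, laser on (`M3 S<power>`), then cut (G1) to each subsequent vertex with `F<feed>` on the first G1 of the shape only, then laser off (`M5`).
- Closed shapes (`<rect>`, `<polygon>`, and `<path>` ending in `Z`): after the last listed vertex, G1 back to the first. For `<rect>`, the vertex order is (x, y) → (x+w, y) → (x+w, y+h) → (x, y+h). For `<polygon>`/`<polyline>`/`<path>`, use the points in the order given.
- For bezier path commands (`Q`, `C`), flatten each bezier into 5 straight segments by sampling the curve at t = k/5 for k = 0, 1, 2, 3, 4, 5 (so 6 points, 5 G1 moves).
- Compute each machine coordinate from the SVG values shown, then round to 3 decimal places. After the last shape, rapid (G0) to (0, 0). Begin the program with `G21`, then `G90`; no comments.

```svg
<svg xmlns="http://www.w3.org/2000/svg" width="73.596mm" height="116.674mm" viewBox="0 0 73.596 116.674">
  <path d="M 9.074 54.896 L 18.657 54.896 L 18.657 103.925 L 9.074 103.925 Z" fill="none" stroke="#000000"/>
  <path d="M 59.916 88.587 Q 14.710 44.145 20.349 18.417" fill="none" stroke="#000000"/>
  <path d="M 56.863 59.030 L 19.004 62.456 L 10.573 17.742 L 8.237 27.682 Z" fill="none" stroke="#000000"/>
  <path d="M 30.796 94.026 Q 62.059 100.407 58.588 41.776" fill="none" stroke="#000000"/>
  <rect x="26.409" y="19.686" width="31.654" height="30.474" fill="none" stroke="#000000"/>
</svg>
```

G21
G90
G0 X9.074 Y61.778
M3 S387
G1 X18.657 Y61.778 F2857
G1 X18.657 Y12.749
G1 X9.074 Y12.749
G1 X9.074 Y61.778
M5
G0 X59.916 Y28.087
M3 S387
G1 X43.867 Y45.115 F2857
G1 X31.886 Y60.646
G1 X23.973 Y74.680
G1 X20.127 Y87.217
G1 X20.349 Y98.257
M5
G0 X56.863 Y57.644
M3 S387
G1 X19.004 Y54.218 F2857
G1 X10.573 Y98.932
G1 X8.237 Y88.992
G1 X56.863 Y57.644
M5
G0 X30.796 Y22.648
M3 S387
G1 X41.912 Y22.696 F2857
G1 X50.249 Y27.945
G1 X55.807 Y38.395
G1 X58.587 Y54.046
G1 X58.588 Y74.898
M5
G0 X26.409 Y96.988
M3 S387
G1 X58.063 Y96.988 F2857
G1 X58.063 Y66.514
G1 X26.409 Y66.514
G1 X26.409 Y96.988
M5
G0 X0.000 Y0.000

1 u = 1 mm; y_m = 116.674 − y.

[1] `<path>` rectangle, #000000→engrave S387 F2857: (9.074,61.778) → (18.657,61.778) → (18.657,12.749) → (9.074,12.749) → (9.074,61.778) (closed)

[2] `<path>` quadratic bezier, #000000→engrave S387 F2857: (59.916,28.087) → (43.867,45.115) → (31.886,60.646) → (23.973,74.680) → (20.127,87.217) → (20.349,98.257)

[3] `<path>` closed polygon, #000000→engrave S387 F2857: (56.863,57.644) → (19.004,54.218) → (10.573,98.932) → (8.237,88.992) → (56.863,57.644) (closed)

[4] `<path>` quadratic bezier, #000000→engrave S387 F2857: (30.796,22.648) → (41.912,22.696) → (50.249,27.945) → (55.807,38.395) → (58.587,54.046) → (58.588,74.898)

[5] `<rect>` rectangle, #000000→engrave S387 F2857: (26.409,96.988) → (58.063,96.988) → (58.063,66.514) → (26.409,66.514) → (26.409,96.988) (closed)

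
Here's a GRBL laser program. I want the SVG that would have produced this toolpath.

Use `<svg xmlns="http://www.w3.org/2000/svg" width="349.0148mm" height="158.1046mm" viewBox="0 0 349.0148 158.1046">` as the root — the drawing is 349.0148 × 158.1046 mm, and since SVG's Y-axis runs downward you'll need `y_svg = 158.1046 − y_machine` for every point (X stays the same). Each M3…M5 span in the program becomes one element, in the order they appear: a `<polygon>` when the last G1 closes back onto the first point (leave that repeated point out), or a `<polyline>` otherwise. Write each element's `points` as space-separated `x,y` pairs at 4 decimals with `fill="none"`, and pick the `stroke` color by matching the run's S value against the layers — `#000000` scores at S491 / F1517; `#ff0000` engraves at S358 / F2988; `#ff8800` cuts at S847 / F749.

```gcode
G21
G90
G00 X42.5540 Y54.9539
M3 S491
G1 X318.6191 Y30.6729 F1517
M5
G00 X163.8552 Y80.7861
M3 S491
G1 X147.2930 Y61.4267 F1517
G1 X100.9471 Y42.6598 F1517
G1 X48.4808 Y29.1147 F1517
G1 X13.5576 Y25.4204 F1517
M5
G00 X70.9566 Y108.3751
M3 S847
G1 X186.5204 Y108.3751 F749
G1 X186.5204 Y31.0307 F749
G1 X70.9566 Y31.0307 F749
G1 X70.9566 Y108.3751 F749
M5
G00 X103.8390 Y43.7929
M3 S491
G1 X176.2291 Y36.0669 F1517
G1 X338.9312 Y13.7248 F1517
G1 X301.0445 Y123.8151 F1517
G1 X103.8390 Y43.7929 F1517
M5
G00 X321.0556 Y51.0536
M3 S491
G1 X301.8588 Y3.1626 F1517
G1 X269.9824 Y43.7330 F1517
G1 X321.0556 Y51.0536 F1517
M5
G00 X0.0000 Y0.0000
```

Machine Y-up, SVG Y-down with viewBox height 158.1046, so y_svg = 158.1046 − y_machine; X carries over.

Run 1: S491 ⇒ score layer `#000000`. The run is open, so emit a `<polyline>` with points (Y-flipped): 42.5540,103.1507 318.6191,127.4317.

Run 2: power S491 maps to stroke `#000000` (score). The run is open, so emit a `<polyline>` with points (Y-flipped): 163.8552,77.3185 147.2930,96.6779 100.9471,115.4448 48.4808,128.9899 13.5576,132.6842.

Run 3: power S847 maps to stroke `#ff8800` (cut). The run returns to its start, so emit a `<polygon>` with points (Y-flipped): 70.9566,49.7295 186.5204,49.7295 186.5204,127.0739 70.9566,127.0739.

Run 4: power S491 maps to stroke `#000000` (score). The run returns to its start, so emit a `<polygon>` with points (Y-flipped): 103.8390,114.3117 176.2291,122.0377 338.9312,144.3798 301.0445,34.2895.

Run 5: S491 ⇒ score layer `#000000`. The run returns to its start, so emit a `<polygon>` with points (Y-flipped): 321.0556,107.0510 301.8588,154.9420 269.9824,114.3716.

<svg xmlns="http://www.w3.org/2000/svg" width="349.0148mm" height="158.1046mm" viewBox="0 0 349.0148 158.1046">
  <polyline points="42.5540,103.1507 318.6191,127.4317" fill="none" stroke="#000000"/>
  <polyline points="163.8552,77.3185 147.2930,96.6779 100.9471,115.4448 48.4808,128.9899 13.5576,132.6842" fill="none" stroke="#000000"/>
  <polygon points="70.9566,49.7295 186.5204,49.7295 186.5204,127.0739 70.9566,127.0739" fill="none" stroke="#ff8800"/>
  <polygon points="103.8390,114.3117 176.2291,122.0377 338.9312,144.3798 301.0445,34.2895" fill="none" stroke="#000000"/>
  <polygon points="321.0556,107.0510 301.8588,154.9420 269.9824,114.3716" fill="none" stroke="#000000"/>
</svg>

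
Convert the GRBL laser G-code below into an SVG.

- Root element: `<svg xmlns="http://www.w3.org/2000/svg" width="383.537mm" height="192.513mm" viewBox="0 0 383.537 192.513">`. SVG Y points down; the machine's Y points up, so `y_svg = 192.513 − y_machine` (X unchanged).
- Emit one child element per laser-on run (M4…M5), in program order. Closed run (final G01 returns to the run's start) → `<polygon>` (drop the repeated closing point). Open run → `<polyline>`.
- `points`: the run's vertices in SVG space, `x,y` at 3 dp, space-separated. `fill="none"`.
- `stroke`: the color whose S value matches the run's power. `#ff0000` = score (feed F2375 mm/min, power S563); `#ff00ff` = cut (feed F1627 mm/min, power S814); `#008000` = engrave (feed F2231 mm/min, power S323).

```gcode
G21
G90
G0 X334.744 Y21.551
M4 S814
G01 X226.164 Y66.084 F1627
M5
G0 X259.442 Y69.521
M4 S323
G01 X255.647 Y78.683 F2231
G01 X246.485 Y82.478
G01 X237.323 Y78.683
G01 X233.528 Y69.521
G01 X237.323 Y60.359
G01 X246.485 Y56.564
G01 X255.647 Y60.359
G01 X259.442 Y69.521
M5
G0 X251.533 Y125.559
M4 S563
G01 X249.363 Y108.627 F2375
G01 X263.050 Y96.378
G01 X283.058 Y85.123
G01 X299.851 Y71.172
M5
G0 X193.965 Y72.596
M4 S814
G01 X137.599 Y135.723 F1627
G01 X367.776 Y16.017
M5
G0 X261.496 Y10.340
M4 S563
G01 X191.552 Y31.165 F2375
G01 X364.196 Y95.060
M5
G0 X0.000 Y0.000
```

<svg xmlns="http://www.w3.org/2000/svg" width="383.537mm" height="192.513mm" viewBox="0 0 383.537 192.513">
  <polyline points="334.744,170.962 226.164,126.429" fill="none" stroke="#ff00ff"/>
  <polygon points="259.442,122.992 255.647,113.830 246.485,110.035 237.323,113.830 233.528,122.992 237.323,132.154 246.485,135.949 255.647,132.154" fill="none" stroke="#008000"/>
  <polyline points="251.533,66.954 249.363,83.886 263.050,96.135 283.058,107.390 299.851,121.341" fill="none" stroke="#ff0000"/>
  <polyline points="193.965,119.917 137.599,56.790 367.776,176.496" fill="none" stroke="#ff00ff"/>
  <polyline points="261.496,182.173 191.552,161.348 364.196,97.453" fill="none" stroke="#ff0000"/>
</svg>

y_svg = 192.513 − y_m.

[1] S814→`#ff00ff` (cut); open run; points: 334.744,170.962 226.164,126.429

[2] S323→`#008000` (engrave); closed run; points: 259.442,122.992 255.647,113.830 246.485,110.035 237.323,113.830 233.528,122.992 237.323,132.154 246.485,135.949 255.647,132.154

[3] S563→`#ff0000` (score); open run; points: 251.533,66.954 249.363,83.886 263.050,96.135 283.058,107.390 299.851,121.341

[4] S814→`#ff00ff` (cut); open run; points: 193.965,119.917 137.599,56.790 367.776,176.496

[5] S563→`#ff0000` (score); open run; points: 261.496,182.173 191.552,161.348 364.196,97.453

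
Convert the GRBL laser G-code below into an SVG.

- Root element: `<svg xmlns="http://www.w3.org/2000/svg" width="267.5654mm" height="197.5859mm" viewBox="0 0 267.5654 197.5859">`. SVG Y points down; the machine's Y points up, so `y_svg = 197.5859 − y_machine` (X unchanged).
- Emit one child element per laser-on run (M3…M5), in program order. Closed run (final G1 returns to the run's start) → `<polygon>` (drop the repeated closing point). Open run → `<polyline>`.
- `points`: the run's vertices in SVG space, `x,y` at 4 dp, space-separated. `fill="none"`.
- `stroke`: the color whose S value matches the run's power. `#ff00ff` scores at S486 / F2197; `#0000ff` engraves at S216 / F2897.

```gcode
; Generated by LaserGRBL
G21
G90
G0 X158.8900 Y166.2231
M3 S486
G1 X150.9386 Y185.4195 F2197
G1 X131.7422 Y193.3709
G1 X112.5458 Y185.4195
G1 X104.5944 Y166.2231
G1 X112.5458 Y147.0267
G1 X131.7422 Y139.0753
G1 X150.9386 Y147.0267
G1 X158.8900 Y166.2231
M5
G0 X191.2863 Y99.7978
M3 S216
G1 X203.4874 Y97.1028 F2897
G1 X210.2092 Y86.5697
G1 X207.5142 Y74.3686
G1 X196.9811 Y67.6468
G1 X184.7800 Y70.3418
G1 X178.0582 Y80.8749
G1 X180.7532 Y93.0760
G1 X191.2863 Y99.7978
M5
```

<svg xmlns="http://www.w3.org/2000/svg" width="267.5654mm" height="197.5859mm" viewBox="0 0 267.5654 197.5859">
  <polygon points="158.8900,31.3628 150.9386,12.1664 131.7422,4.2150 112.5458,12.1664 104.5944,31.3628 112.5458,50.5592 131.7422,58.5106 150.9386,50.5592" fill="none" stroke="#ff00ff"/>
  <polygon points="191.2863,97.7881 203.4874,100.4831 210.2092,111.0162 207.5142,123.2173 196.9811,129.9391 184.7800,127.2441 178.0582,116.7110 180.7532,104.5099" fill="none" stroke="#0000ff"/>
</svg>

Machine Y-up, SVG Y-down with viewBox height 197.5859, so y_svg = 197.5859 − y_machine; X carries over.

Run 1: S486 ⇒ score layer `#ff00ff`. The run returns to its start, so emit a `<polygon>` with points (Y-flipped): 158.8900,31.3628 150.9386,12.1664 131.7422,4.2150 112.5458,12.1664 104.5944,31.3628 112.5458,50.5592 131.7422,58.5106 150.9386,50.5592.

Run 2: the run's S216 means `#0000ff` (engrave). The run returns to its start, so emit a `<polygon>` with points (Y-flipped): 191.2863,97.7881 203.4874,100.4831 210.2092,111.0162 207.5142,123.2173 196.9811,129.9391 184.7800,127.2441 178.0582,116.7110 180.7532,104.5099.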